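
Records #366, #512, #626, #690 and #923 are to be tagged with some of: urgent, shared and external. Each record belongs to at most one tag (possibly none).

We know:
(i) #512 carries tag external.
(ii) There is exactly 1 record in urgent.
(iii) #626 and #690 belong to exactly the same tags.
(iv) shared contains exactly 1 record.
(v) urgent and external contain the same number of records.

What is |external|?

1

From (i): #512 ∈ external.
Suppose #366 ∈ external: no assignment then satisfies all the clues, so #366 ∉ external.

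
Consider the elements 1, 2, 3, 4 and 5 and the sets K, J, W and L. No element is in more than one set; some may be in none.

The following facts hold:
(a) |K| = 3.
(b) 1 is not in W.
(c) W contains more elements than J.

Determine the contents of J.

J = {}

From (b): 1 ∉ W.
Suppose 1 ∈ J: no assignment then satisfies all the clues, so 1 ∉ J.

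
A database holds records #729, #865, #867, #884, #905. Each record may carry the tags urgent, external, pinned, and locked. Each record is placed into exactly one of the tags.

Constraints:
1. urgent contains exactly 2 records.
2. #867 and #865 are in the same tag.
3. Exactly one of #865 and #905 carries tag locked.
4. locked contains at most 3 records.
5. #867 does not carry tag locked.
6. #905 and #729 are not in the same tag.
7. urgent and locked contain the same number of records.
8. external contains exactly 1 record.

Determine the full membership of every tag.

From (5): #867 ∉ locked.
(2): #865 matches #867: #865 ∉ locked.
(3) (exactly one): #905 ∈ locked.
(6): #729 ∉ locked.
Suppose #729 ∈ urgent: no assignment then satisfies all the clues, so #729 ∉ urgent.

urgent = {#865, #867}; external = {#729}; pinned = {}; locked = {#884, #905}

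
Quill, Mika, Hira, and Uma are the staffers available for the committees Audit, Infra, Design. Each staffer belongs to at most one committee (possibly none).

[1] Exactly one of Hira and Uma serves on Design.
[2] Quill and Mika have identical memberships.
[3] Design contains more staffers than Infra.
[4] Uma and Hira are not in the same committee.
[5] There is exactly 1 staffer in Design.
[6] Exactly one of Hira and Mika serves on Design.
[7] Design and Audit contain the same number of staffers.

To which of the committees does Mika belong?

Mika: none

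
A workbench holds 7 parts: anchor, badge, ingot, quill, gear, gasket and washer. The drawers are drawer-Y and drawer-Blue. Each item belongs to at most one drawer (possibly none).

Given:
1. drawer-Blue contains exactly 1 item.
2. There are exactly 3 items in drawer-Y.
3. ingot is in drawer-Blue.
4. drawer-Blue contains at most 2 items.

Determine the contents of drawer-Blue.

From (3): ingot ∈ drawer-Blue.
(1): drawer-Blue already has 1, so the rest are out.

drawer-Blue = {ingot}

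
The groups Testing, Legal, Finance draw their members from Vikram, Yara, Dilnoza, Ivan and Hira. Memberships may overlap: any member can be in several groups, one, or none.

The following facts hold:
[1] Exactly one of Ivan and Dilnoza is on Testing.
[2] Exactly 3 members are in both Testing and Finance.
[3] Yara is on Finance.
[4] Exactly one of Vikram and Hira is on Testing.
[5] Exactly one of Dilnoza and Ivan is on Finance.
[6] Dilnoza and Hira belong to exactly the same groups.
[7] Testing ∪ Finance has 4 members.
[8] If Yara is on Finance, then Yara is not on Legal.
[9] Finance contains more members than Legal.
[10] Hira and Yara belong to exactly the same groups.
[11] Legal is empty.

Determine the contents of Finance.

Finance = {Dilnoza, Hira, Vikram, Yara}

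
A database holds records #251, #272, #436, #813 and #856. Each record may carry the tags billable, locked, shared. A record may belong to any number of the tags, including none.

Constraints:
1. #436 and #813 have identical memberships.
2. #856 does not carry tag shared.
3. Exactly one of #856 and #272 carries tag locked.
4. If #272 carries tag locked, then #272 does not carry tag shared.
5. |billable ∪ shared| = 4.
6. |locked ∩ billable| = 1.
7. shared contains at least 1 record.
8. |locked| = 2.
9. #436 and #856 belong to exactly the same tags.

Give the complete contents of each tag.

billable = {#251, #436, #813, #856}; locked = {#251, #272}; shared = {#251}

From (2): #856 ∉ shared.
(9): #436 matches #856: #436 ∉ shared.
(1): #813 matches #436: #813 ∉ shared.
Suppose #251 ∉ billable: no assignment then satisfies all the clues, so #251 ∈ billable.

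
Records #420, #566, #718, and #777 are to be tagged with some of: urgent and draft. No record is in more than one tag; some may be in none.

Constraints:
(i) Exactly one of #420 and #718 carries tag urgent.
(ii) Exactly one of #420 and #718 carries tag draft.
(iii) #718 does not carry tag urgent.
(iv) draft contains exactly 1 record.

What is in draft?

From (iii): #718 ∉ urgent.
(i) (exactly one): #420 ∈ urgent.
(ii) (exactly one): #718 ∈ draft.
(iv): draft already has 1, so the rest are out.

draft = {#718}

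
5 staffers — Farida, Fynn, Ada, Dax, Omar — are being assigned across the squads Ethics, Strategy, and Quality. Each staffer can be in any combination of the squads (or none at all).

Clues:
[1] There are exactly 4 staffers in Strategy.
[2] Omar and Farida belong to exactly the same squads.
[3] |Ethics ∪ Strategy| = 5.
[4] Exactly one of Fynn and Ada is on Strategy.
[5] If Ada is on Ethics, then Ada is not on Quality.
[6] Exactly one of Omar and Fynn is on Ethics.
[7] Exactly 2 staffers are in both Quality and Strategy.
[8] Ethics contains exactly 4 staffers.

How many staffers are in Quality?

2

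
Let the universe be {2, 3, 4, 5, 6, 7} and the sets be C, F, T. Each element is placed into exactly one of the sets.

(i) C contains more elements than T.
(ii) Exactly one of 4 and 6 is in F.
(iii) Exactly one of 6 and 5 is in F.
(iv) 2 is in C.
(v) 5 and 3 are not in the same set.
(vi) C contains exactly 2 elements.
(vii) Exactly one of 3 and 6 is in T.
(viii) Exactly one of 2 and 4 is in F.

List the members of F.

F = {4, 5, 7}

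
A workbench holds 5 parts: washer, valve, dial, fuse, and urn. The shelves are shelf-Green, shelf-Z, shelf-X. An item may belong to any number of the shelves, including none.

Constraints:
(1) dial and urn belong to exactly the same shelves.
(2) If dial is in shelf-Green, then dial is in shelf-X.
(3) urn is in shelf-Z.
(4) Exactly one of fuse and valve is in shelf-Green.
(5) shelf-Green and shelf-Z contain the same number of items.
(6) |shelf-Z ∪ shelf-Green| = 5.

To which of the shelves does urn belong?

urn: shelf-Green, shelf-X, shelf-Z

From (3): urn ∈ shelf-Z.
(1): dial matches urn: dial ∈ shelf-Z.
Suppose urn ∉ shelf-Green: no assignment then satisfies all the clues, so urn ∈ shelf-Green.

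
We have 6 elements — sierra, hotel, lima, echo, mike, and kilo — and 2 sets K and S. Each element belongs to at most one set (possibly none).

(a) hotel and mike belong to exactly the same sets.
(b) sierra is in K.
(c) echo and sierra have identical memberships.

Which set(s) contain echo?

echo: K

From (b): sierra ∈ K.
(c): echo matches sierra: echo ∈ K.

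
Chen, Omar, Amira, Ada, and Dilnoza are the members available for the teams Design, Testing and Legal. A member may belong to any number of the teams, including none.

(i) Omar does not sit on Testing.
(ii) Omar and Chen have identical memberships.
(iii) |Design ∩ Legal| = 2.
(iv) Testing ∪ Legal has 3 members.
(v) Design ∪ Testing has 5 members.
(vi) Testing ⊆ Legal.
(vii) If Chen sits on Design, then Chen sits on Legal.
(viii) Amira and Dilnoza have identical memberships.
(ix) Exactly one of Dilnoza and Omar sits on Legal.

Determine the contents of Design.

Design = {Amira, Chen, Dilnoza, Omar}

From (i): Omar ∉ Testing.
(ii): Chen matches Omar: Chen ∉ Testing.
Suppose Chen ∉ Design: no assignment then satisfies all the clues, so Chen ∈ Design.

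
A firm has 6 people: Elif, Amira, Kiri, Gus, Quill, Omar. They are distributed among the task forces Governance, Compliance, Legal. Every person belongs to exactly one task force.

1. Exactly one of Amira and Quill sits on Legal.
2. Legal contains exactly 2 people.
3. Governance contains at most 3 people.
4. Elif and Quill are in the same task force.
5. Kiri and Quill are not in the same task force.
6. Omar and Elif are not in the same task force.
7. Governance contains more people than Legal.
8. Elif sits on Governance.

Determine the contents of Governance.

Governance = {Elif, Gus, Quill}

From (8): Elif ∈ Governance.
(4): Quill matches Elif: Quill ∈ Governance.
(5): Kiri ∉ Governance.
(6): Omar ∉ Governance.
(1) (exactly one): Amira ∈ Legal.
Suppose Gus ∉ Governance: no assignment then satisfies all the clues, so Gus ∈ Governance.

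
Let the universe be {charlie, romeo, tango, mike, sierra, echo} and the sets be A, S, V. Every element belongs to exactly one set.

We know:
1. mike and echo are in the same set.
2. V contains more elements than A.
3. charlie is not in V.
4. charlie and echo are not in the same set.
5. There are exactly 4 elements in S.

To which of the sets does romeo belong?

romeo: S

From (3): charlie ∉ V.
Suppose romeo ∈ A: no assignment then satisfies all the clues, so romeo ∉ A.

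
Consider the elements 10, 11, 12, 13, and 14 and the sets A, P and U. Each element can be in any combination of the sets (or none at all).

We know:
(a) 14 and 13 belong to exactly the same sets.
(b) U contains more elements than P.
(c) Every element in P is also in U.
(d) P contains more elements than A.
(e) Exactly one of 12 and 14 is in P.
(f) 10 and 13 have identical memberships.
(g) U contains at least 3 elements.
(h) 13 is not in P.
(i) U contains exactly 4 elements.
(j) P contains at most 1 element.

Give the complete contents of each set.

A = {}; P = {12}; U = {10, 12, 13, 14}

From (h): 13 ∉ P.
(a): 14 matches 13: 14 ∉ P.
(e) (exactly one): 12 ∈ P.
(f): 10 matches 13: 10 ∉ P.
(j): P already has 1, so the rest are out.
(c) with 12 ∈ P: 12 ∈ U.
Suppose 10 ∈ A: no assignment then satisfies all the clues, so 10 ∉ A.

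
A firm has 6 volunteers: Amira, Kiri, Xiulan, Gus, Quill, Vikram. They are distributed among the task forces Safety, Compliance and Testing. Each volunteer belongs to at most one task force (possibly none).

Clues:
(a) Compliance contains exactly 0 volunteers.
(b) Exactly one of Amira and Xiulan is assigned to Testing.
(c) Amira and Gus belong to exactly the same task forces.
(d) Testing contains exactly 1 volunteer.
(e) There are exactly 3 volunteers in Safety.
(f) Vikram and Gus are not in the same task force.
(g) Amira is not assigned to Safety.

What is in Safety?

Safety = {Kiri, Quill, Vikram}

From (g): Amira ∉ Safety.
(a): Compliance already has 0, so the rest are out.
(c): Gus matches Amira: Gus ∉ Safety.
Suppose Kiri ∉ Safety: no assignment then satisfies all the clues, so Kiri ∈ Safety.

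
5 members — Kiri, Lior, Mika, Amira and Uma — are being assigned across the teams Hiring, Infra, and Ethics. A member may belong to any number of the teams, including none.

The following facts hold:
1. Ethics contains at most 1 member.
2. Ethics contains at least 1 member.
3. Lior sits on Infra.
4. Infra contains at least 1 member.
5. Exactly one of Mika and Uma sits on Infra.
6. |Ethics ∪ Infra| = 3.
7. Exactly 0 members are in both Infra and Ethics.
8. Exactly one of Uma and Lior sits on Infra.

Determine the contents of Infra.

Infra = {Lior, Mika}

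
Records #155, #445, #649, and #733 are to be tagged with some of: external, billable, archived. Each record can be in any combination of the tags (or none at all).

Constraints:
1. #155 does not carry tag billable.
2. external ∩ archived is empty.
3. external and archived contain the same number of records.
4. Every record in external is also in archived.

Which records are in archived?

archived = {}

From (1): #155 ∉ billable.
Suppose #155 ∈ archived: no assignment then satisfies all the clues, so #155 ∉ archived.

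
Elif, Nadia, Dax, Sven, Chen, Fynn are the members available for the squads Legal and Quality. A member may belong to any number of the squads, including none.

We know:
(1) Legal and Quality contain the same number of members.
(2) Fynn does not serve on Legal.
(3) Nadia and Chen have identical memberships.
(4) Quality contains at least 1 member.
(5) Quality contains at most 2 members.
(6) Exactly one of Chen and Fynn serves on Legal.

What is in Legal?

Legal = {Chen, Nadia}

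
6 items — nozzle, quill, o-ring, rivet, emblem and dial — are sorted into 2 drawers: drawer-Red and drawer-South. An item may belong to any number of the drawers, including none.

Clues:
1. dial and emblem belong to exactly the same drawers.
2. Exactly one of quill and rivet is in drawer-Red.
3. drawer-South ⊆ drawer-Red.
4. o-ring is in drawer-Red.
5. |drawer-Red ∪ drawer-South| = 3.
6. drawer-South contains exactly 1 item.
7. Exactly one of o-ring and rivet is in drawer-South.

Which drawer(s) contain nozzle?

From (4): o-ring ∈ drawer-Red.
Suppose nozzle ∉ drawer-Red: no assignment then satisfies all the clues, so nozzle ∈ drawer-Red.

nozzle: drawer-Red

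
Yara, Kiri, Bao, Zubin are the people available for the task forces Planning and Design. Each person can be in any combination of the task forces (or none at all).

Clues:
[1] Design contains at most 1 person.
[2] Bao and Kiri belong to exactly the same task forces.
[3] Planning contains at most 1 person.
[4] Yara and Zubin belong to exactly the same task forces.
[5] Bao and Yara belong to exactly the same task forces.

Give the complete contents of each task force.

Planning = {}; Design = {}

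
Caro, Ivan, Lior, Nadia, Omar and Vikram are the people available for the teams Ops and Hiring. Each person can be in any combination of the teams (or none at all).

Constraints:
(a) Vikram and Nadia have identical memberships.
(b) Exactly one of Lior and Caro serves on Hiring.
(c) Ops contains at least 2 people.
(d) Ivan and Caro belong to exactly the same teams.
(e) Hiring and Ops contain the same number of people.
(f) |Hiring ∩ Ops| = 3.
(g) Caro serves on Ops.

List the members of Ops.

Ops = {Caro, Ivan, Omar}

From (g): Caro ∈ Ops.
(d): Ivan matches Caro: Ivan ∈ Ops.
Suppose Lior ∈ Ops: no assignment then satisfies all the clues, so Lior ∉ Ops.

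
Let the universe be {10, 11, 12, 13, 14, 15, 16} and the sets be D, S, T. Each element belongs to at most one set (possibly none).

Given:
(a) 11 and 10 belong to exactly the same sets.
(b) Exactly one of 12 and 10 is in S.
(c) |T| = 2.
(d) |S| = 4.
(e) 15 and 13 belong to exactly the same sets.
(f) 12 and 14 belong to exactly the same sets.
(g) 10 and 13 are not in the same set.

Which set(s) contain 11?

11: T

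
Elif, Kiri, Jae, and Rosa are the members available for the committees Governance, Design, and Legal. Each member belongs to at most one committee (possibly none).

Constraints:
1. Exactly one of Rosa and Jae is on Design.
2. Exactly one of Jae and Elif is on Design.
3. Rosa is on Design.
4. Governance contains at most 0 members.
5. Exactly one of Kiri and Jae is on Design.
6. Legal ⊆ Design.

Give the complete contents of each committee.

From (3): Rosa ∈ Design.
(1) (exactly one): Jae ∉ Design.
(2) (exactly one): Elif ∈ Design.
(4): Governance already has 0, so the rest are out.
(5) (exactly one): Kiri ∈ Design.
(6) contrapositive: Jae ∉ Legal.

Governance = {}; Design = {Elif, Kiri, Rosa}; Legal = {}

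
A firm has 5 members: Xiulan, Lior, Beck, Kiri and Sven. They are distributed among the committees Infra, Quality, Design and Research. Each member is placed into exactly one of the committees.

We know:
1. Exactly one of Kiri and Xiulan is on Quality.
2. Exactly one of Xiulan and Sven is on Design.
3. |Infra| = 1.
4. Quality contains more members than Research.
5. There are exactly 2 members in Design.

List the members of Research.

Research = {}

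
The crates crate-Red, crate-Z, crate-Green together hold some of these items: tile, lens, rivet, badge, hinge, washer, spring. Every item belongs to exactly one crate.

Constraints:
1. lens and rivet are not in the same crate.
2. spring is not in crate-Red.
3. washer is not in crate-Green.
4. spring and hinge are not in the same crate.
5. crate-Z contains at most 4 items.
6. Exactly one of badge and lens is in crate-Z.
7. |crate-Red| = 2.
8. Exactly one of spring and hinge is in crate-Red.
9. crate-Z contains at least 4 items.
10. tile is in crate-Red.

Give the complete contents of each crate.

crate-Red = {hinge, tile}; crate-Z = {badge, rivet, spring, washer}; crate-Green = {lens}

From (2): spring ∉ crate-Red.
From (3): washer ∉ crate-Green.
From (10): tile ∈ crate-Red.
(8) (exactly one): hinge ∈ crate-Red.
(7): crate-Red already has 2, so the rest are out.
Only one crate left: washer ∈ crate-Z.
Suppose lens ∈ crate-Z: no assignment then satisfies all the clues, so lens ∉ crate-Z.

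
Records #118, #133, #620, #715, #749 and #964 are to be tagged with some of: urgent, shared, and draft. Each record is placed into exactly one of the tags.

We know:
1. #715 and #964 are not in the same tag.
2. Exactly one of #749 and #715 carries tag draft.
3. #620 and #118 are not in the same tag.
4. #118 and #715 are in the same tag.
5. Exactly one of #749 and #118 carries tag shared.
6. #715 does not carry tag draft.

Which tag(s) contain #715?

#715: shared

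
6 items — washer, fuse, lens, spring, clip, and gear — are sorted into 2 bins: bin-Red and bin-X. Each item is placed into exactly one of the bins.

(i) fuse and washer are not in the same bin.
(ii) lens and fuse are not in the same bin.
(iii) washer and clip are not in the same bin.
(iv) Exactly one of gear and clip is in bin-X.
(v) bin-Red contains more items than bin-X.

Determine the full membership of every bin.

bin-Red = {gear, lens, spring, washer}; bin-X = {clip, fuse}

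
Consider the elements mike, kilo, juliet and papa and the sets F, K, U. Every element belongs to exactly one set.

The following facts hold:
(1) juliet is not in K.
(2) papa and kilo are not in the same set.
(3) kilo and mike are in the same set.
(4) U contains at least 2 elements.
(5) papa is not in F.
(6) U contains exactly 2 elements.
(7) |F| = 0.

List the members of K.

K = {kilo, mike}

From (1): juliet ∉ K.
From (5): papa ∉ F.
(7): F already has 0, so the rest are out.
Only one set left: juliet ∈ U.
Suppose mike ∉ K: no assignment then satisfies all the clues, so mike ∈ K.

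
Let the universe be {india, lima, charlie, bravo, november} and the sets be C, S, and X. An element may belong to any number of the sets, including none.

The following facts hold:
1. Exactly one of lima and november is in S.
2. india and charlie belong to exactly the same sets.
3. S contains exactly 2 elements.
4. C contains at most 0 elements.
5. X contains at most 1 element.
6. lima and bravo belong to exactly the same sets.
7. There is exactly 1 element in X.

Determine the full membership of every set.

(4): C already has 0, so the rest are out.
Suppose india ∈ S: no assignment then satisfies all the clues, so india ∉ S.

C = {}; S = {bravo, lima}; X = {november}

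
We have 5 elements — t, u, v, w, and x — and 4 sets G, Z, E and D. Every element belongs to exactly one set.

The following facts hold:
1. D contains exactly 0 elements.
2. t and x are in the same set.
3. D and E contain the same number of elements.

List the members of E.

E = {}

(1): D already has 0, so the rest are out.
Suppose t ∈ E: no assignment then satisfies all the clues, so t ∉ E.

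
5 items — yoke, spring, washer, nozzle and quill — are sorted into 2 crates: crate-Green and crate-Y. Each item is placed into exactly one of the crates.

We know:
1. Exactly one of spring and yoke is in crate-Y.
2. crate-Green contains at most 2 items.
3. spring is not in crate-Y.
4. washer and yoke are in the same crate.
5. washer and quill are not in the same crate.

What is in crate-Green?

From (3): spring ∉ crate-Y.
(1) (exactly one): yoke ∈ crate-Y.
(4): washer matches yoke: washer ∉ crate-Green.
(4): washer matches yoke: washer ∈ crate-Y.
(5): quill ∉ crate-Y.
Only one crate left: spring ∈ crate-Green.
Only one crate left: quill ∈ crate-Green.
(2): crate-Green already has 2, so the rest are out.
Only one crate left: nozzle ∈ crate-Y.

crate-Green = {quill, spring}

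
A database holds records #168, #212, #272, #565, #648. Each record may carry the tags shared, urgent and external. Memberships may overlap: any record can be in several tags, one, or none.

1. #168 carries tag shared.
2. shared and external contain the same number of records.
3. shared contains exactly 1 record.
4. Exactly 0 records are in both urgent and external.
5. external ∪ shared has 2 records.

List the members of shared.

shared = {#168}

From (1): #168 ∈ shared.
(3): shared already has 1, so the rest are out.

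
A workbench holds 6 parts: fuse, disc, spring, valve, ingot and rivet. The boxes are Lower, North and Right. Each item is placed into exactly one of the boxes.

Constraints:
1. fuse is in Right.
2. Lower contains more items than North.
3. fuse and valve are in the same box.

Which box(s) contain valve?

valve: Right

From (1): fuse ∈ Right.
(3): valve matches fuse: valve ∉ Lower.
(3): valve matches fuse: valve ∉ North.
(3): valve matches fuse: valve ∈ Right.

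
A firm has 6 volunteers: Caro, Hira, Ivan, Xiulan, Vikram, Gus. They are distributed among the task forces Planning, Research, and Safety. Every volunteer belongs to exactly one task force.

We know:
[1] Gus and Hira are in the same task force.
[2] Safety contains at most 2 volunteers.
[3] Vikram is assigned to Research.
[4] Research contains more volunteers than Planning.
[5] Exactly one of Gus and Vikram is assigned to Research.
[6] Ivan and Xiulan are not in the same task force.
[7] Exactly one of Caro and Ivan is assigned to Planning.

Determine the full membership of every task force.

Planning = {Ivan}; Research = {Caro, Vikram, Xiulan}; Safety = {Gus, Hira}

From (3): Vikram ∈ Research.
(5) (exactly one): Gus ∉ Research.
(1): Hira matches Gus: Hira ∉ Research.
Suppose Caro ∈ Planning: no assignment then satisfies all the clues, so Caro ∉ Planning.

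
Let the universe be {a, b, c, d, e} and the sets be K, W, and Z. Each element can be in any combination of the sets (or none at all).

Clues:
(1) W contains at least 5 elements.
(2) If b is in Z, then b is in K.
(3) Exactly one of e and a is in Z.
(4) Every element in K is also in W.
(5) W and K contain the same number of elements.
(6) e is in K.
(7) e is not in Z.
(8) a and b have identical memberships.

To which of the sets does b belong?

b: K, W, Z

From (6): e ∈ K.
From (7): e ∉ Z.
(1): only 5 candidates remain for W, so all are in.
(3) (exactly one): a ∈ Z.
(8): b matches a: b ∈ Z.
(2): b ∈ K.
(8): a matches b: a ∈ K.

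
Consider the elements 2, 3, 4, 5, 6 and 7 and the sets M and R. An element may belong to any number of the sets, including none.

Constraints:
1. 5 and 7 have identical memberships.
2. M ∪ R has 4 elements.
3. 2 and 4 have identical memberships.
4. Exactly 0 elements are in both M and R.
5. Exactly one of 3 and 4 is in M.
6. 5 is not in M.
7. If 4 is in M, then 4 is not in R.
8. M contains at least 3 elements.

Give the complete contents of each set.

M = {2, 4, 6}; R = {3}

From (6): 5 ∉ M.
(1): 7 matches 5: 7 ∉ M.
Suppose 2 ∉ M: no assignment then satisfies all the clues, so 2 ∈ M.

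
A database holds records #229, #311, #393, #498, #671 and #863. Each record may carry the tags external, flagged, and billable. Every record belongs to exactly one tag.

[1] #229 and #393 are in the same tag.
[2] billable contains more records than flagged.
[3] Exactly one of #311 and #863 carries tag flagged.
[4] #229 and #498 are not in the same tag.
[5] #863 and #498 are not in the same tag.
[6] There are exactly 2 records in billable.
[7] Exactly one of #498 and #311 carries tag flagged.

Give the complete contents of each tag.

external = {#229, #393, #863}; flagged = {#311}; billable = {#498, #671}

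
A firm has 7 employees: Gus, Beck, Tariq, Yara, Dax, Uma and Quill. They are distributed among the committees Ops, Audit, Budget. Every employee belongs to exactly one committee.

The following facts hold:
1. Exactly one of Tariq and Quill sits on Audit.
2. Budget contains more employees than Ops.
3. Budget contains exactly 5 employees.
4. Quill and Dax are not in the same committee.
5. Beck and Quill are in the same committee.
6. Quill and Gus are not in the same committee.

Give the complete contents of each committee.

Ops = {}; Audit = {Beck, Quill}; Budget = {Dax, Gus, Tariq, Uma, Yara}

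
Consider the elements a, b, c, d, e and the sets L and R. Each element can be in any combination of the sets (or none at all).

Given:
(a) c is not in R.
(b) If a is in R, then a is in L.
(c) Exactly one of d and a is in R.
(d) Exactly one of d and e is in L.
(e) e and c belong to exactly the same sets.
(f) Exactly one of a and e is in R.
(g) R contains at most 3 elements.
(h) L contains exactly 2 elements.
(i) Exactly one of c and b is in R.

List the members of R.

From (a): c ∉ R.
(e): e matches c: e ∉ R.
(f) (exactly one): a ∈ R.
(i) (exactly one): b ∈ R.
(b): a ∈ L.
(c) (exactly one): d ∉ R.

R = {a, b}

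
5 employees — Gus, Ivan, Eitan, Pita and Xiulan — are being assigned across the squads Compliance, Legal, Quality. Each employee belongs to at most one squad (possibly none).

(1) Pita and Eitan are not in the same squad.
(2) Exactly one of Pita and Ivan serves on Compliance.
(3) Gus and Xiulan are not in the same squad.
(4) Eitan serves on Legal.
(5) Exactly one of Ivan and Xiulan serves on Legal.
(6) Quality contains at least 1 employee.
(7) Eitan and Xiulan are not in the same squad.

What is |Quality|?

From (4): Eitan ∈ Legal.
(1): Pita ∉ Legal.
(7): Xiulan ∉ Legal.
(5) (exactly one): Ivan ∈ Legal.
(2) (exactly one): Pita ∈ Compliance.

1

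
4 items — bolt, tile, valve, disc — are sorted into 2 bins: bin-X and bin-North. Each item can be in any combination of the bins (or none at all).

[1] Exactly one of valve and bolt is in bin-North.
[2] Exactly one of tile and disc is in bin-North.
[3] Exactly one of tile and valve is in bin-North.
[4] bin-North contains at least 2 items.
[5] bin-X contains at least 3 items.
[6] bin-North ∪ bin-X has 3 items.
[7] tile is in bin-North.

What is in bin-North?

bin-North = {bolt, tile}

From (7): tile ∈ bin-North.
(2) (exactly one): disc ∉ bin-North.
(3) (exactly one): valve ∉ bin-North.
(4): only 2 candidates remain for bin-North, so all are in.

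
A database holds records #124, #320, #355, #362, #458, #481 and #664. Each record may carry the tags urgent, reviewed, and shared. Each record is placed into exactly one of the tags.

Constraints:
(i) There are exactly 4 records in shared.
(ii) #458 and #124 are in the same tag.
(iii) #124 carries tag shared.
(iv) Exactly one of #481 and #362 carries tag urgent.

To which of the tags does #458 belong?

#458: shared

From (iii): #124 ∈ shared.
(ii): #458 matches #124: #458 ∉ urgent.
(ii): #458 matches #124: #458 ∉ reviewed.
(ii): #458 matches #124: #458 ∈ shared.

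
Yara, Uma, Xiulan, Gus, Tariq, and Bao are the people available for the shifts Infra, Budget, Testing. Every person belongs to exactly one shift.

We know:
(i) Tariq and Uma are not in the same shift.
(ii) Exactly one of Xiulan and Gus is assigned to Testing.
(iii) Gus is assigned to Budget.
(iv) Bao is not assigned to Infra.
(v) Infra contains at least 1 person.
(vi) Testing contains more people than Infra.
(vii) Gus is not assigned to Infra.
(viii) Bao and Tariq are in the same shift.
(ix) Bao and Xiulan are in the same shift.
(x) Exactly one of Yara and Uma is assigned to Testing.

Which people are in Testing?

From (iii): Gus ∈ Budget.
From (iv): Bao ∉ Infra.
(ii) (exactly one): Xiulan ∈ Testing.
(viii): Tariq matches Bao: Tariq ∉ Infra.
(ix): Bao matches Xiulan: Bao ∉ Budget.
(ix): Bao matches Xiulan: Bao ∈ Testing.
(viii): Tariq matches Bao: Tariq ∉ Budget.
(viii): Tariq matches Bao: Tariq ∈ Testing.
(i): Uma ∉ Testing.
(x) (exactly one): Yara ∈ Testing.
(v): only 1 candidates remain for Infra, so all are in.

Testing = {Bao, Tariq, Xiulan, Yara}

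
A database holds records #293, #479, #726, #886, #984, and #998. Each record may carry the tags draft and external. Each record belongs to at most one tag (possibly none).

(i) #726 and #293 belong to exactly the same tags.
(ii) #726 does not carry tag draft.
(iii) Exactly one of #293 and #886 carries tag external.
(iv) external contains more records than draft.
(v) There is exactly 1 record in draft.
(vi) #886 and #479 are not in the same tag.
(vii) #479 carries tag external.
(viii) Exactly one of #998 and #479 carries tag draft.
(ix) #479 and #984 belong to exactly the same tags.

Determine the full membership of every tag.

draft = {#998}; external = {#293, #479, #726, #984}

From (ii): #726 ∉ draft.
From (vii): #479 ∈ external.
(i): #293 matches #726: #293 ∉ draft.
(vi): #886 ∉ external.
(viii) (exactly one): #998 ∈ draft.
(ix): #984 matches #479: #984 ∉ draft.
(ix): #984 matches #479: #984 ∈ external.
(iii) (exactly one): #293 ∈ external.
(v): draft already has 1, so the rest are out.
(i): #726 matches #293: #726 ∈ external.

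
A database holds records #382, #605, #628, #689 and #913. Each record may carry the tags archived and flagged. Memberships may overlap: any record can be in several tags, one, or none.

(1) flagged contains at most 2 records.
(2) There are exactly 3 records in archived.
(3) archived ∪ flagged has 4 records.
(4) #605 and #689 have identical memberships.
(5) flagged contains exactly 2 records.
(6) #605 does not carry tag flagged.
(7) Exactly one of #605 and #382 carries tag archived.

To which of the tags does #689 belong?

#689: archived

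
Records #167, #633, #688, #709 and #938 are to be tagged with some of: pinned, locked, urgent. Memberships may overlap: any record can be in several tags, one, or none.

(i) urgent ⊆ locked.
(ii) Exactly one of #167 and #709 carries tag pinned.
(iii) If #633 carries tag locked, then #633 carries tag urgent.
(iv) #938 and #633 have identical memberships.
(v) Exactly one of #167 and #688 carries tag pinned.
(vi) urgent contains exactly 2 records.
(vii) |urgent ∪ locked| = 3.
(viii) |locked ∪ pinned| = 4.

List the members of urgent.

urgent = {#633, #938}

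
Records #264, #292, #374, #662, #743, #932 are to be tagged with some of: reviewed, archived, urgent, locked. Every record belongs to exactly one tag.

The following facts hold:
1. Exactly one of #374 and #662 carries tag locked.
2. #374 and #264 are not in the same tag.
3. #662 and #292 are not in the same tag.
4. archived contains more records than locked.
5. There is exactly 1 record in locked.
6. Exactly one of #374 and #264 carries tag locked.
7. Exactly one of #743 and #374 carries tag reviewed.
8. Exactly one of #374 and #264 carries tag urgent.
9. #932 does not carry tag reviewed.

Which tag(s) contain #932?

#932: archived

From (9): #932 ∉ reviewed.
Suppose #932 ∉ archived: no assignment then satisfies all the clues, so #932 ∈ archived.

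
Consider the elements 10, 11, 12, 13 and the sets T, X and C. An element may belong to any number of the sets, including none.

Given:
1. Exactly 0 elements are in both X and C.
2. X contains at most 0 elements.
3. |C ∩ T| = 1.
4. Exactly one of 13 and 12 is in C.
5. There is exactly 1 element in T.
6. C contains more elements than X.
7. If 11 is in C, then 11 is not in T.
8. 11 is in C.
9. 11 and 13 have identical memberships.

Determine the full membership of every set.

T = {10}; X = {}; C = {10, 11, 13}

From (8): 11 ∈ C.
(2): X already has 0, so the rest are out.
(7): 11 ∉ T.
(9): 13 matches 11: 13 ∉ T.
(9): 13 matches 11: 13 ∈ C.
(4) (exactly one): 12 ∉ C.
Suppose 10 ∉ T: no assignment then satisfies all the clues, so 10 ∈ T.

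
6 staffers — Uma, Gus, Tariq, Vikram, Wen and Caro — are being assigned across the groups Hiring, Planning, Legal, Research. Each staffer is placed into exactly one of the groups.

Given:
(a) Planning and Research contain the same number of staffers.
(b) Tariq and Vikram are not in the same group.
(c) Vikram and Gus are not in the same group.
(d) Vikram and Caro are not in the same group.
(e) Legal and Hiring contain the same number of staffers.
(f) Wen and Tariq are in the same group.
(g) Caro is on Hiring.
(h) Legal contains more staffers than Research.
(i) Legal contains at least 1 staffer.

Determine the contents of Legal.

From (g): Caro ∈ Hiring.
(d): Vikram ∉ Hiring.
Suppose Uma ∈ Legal: no assignment then satisfies all the clues, so Uma ∉ Legal.

Legal = {Tariq, Wen}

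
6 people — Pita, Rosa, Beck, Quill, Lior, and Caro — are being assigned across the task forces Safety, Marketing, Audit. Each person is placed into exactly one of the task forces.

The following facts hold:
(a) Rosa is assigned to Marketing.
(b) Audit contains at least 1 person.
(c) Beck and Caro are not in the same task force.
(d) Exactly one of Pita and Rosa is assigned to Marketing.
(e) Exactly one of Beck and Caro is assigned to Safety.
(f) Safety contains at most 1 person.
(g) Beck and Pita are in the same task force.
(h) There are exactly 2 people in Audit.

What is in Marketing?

Marketing = {Lior, Quill, Rosa}

From (a): Rosa ∈ Marketing.
(d) (exactly one): Pita ∉ Marketing.
(g): Beck matches Pita: Beck ∉ Marketing.
Suppose Quill ∉ Marketing: no assignment then satisfies all the clues, so Quill ∈ Marketing.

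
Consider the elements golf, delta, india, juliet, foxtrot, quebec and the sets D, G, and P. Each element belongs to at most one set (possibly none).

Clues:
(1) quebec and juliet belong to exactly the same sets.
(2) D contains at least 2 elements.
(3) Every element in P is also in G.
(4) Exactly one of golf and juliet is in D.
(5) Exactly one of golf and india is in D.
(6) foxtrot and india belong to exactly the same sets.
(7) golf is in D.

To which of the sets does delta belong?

delta: D

From (7): golf ∈ D.
(4) (exactly one): juliet ∉ D.
(5) (exactly one): india ∉ D.
(6): foxtrot matches india: foxtrot ∉ D.
(1): quebec matches juliet: quebec ∉ D.
(2): only 2 candidates remain for D, so all are in.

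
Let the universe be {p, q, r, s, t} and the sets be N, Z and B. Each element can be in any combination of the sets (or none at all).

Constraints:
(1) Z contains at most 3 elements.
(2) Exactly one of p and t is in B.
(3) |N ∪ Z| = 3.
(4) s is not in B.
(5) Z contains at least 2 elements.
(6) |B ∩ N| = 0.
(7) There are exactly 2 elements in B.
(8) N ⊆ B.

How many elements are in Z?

From (4): s ∉ B.
(8) contrapositive: s ∉ N.
Suppose p ∈ N: no assignment then satisfies all the clues, so p ∉ N.

3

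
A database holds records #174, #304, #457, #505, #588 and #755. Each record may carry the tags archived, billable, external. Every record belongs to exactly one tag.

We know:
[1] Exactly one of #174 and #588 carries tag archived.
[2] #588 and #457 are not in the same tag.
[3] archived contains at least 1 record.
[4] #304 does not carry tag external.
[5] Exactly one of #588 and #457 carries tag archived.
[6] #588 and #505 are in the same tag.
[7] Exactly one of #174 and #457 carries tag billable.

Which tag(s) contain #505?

#505: archived

From (4): #304 ∉ external.
Suppose #505 ∉ archived: no assignment then satisfies all the clues, so #505 ∈ archived.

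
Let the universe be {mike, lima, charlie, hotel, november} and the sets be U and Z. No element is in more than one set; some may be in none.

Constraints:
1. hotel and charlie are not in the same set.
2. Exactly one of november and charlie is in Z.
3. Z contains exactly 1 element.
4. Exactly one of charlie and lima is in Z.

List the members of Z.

Z = {charlie}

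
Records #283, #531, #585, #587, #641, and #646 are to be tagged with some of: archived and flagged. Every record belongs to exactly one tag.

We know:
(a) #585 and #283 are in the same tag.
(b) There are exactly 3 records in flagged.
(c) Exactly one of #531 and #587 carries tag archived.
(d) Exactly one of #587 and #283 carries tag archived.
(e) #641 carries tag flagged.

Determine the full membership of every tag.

From (e): #641 ∈ flagged.
Suppose #283 ∉ archived: no assignment then satisfies all the clues, so #283 ∈ archived.

archived = {#283, #531, #585}; flagged = {#587, #641, #646}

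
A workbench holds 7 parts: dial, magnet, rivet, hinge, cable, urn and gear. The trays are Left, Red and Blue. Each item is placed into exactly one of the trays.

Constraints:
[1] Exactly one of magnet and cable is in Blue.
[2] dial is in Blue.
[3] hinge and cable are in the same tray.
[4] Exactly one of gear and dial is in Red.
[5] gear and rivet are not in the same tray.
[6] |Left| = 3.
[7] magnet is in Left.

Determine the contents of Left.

Left = {magnet, rivet, urn}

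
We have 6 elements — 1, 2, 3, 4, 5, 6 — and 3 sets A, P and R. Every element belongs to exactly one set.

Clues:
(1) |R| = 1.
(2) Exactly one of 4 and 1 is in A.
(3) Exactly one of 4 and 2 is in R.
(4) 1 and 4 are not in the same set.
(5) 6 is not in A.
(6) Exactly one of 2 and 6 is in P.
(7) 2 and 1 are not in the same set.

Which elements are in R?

R = {2}

From (5): 6 ∉ A.
Suppose 1 ∈ R: no assignment then satisfies all the clues, so 1 ∉ R.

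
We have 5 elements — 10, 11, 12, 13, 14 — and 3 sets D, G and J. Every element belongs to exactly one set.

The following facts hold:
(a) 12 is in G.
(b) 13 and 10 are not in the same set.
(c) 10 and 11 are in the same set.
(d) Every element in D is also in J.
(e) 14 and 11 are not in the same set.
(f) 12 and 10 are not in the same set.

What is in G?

G = {12, 13, 14}

From (a): 12 ∈ G.
(f): 10 ∉ G.
(c): 11 matches 10: 11 ∉ G.
Suppose 13 ∉ G: no assignment then satisfies all the clues, so 13 ∈ G.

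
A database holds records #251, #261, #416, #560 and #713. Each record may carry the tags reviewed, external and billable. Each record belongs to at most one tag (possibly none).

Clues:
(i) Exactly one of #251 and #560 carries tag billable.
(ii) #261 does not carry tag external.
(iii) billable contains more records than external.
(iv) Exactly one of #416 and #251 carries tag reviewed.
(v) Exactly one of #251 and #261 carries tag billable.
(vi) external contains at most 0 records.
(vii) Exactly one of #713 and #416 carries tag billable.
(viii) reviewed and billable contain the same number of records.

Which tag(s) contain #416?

From (ii): #261 ∉ external.
(vi): external already has 0, so the rest are out.
Suppose #416 ∉ reviewed: no assignment then satisfies all the clues, so #416 ∈ reviewed.

#416: reviewed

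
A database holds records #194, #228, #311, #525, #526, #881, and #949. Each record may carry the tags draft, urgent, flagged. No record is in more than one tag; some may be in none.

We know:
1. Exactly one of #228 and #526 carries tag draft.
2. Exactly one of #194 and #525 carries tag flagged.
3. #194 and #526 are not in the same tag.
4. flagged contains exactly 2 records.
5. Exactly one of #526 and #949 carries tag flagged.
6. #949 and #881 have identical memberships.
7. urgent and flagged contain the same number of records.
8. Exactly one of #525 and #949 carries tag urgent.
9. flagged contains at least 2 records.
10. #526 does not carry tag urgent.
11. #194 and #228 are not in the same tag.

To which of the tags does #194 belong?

#194: none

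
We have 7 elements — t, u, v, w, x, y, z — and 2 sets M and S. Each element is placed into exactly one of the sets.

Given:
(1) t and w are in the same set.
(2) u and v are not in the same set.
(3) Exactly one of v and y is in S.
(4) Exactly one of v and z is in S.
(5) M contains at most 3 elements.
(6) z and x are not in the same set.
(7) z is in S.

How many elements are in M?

2

From (7): z ∈ S.
(4) (exactly one): v ∉ S.
(6): x ∉ S.
Only one set left: v ∈ M.
Only one set left: x ∈ M.
(2): u ∉ M.
(3) (exactly one): y ∈ S.
Only one set left: u ∈ S.
Suppose t ∈ M: no assignment then satisfies all the clues, so t ∉ M.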